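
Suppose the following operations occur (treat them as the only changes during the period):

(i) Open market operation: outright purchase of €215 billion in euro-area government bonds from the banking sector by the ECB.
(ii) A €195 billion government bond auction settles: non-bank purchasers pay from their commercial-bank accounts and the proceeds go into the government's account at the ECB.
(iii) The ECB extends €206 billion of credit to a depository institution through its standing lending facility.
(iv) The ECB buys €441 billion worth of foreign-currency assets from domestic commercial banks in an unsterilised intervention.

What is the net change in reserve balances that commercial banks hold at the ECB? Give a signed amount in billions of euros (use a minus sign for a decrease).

OMO purchase (from banks) €215 billion: the ECB pays by crediting reserve accounts → +€215B.
Government account inflow €195 billion: funds move from bank reserves into the government account → −€195B.
Discount-window loan €206 billion: the loan is credited to the bank's reserve account → +€206B.
FX purchase €441 billion: the ECB pays by crediting reserve accounts → +€441B.
Net: 215 − 195 + 206 + 441 = +€667 billion.

+€667 billion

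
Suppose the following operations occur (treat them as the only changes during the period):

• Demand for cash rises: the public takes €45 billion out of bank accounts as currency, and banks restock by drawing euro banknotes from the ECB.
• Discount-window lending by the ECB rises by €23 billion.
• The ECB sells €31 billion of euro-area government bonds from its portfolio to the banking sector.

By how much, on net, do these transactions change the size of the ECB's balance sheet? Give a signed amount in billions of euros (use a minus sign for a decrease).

ECB balance sheet:
  Assets:      Securities −€31B, Loans to banks +€23B
  Liabilities: Bank reserves −€53B, Currency in circulation +€45B
Change in total ECB assets = -€8 billion.

-€8 billion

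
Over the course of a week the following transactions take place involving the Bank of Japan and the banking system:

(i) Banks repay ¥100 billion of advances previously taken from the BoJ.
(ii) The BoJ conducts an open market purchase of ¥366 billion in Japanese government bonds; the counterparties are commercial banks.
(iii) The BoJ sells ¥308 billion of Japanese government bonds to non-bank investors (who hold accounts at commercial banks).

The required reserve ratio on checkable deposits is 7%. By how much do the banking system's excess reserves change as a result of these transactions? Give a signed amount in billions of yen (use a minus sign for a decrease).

Discount-window repayment ¥100 billion: reserves −¥100B, deposits 0.
OMO purchase (from banks) ¥366 billion: reserves +¥366B, deposits 0.
Asset sale (to non-banks) ¥308 billion: reserves −¥308B, deposits −¥308B.
Totals: Δreserves = −¥42B, Δdeposits = −¥308B.
Δrequired reserves = 7% × −¥308B = −¥21.56B.
Δexcess reserves = Δreserves − Δrequired = −¥42B − (−¥21.56B) = -¥20.44 billion.

-¥20.44 billion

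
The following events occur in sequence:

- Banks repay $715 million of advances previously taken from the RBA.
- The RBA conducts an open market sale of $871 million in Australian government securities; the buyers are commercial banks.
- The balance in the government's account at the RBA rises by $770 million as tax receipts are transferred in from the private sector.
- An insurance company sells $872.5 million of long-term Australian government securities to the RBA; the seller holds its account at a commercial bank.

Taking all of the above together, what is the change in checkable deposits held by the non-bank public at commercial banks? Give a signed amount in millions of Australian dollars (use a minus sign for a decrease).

+$102.5 million

Discount-window repayment $715 million: the counterparty is a bank, so public deposits are unchanged → 0.
OMO sale (to banks) $871 million: the counterparty is a bank, so public deposits are unchanged → 0.
Government account inflow $770 million: non-bank counterparties' bank balances fall → −$770M.
Asset purchase (from non-banks) $872.5 million: non-bank counterparties' bank balances rise → +$872.5M.
Net: 0 + 0 − 770 + 872.5 = +$102.5 million.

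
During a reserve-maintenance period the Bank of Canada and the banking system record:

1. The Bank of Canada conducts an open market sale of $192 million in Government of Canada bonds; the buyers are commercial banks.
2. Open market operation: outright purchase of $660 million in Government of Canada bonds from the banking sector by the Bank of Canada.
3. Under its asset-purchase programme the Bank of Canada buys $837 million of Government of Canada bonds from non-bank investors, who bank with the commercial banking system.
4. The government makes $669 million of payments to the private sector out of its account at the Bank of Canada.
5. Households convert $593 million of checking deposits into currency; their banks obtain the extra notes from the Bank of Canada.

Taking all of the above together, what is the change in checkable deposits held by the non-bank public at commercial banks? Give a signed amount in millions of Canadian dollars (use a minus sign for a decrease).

OMO sale (to banks) $192 million: the counterparty is a bank, so public deposits are unchanged → 0.
OMO purchase (from banks) $660 million: the counterparty is a bank, so public deposits are unchanged → 0.
Asset purchase (from non-banks) $837 million: non-bank counterparties' bank balances rise → +$837M.
Government spending $669 million: non-bank counterparties' bank balances rise → +$669M.
Currency withdrawal $593 million: non-bank counterparties' bank balances fall → −$593M.
Net: 0 + 0 + 837 + 669 − 593 = +$913 million.

+$913 million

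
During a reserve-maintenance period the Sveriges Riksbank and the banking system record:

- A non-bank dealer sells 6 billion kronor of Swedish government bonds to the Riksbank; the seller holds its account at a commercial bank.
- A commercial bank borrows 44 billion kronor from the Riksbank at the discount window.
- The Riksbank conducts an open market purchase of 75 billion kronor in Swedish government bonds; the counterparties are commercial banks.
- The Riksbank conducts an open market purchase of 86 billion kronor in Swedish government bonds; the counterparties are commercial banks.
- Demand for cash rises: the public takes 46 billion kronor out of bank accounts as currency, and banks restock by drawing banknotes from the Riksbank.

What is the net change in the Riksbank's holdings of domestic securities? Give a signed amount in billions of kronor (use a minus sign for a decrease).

Riksbank balance sheet:
  Assets:      Securities +167B, Loans to banks +44B
  Liabilities: Bank reserves +165B, Currency in circulation +46B
So the change in the Riksbank's holdings of domestic securities is +167 billion.

+167 billion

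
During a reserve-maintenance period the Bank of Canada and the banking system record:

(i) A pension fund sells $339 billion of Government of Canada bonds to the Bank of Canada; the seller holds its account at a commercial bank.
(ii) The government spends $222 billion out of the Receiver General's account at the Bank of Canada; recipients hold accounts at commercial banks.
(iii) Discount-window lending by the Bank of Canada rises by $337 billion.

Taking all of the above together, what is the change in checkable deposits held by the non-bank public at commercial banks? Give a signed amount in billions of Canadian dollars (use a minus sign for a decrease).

Asset purchase (from non-banks) $339 billion: non-bank counterparties' bank balances rise → +$339B.
Government spending $222 billion: non-bank counterparties' bank balances rise → +$222B.
Discount-window loan $337 billion: the counterparty is a bank, so public deposits are unchanged → 0.
Net: 339 + 222 + 0 = +$561 billion.

+$561 billion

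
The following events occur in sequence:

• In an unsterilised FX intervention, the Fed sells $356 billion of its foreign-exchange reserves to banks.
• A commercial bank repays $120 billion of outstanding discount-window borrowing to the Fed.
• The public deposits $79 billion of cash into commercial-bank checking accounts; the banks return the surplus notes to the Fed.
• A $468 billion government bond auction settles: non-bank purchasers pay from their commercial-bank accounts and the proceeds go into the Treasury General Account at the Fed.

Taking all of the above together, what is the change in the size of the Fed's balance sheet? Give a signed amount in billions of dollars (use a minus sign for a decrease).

FX sale $356 billion: a Fed asset is shed → −$356B.
Discount-window repayment $120 billion: a Fed asset is shed → −$120B.
Currency deposit $79 billion: only the composition of liabilities changes → 0.
Government account inflow $468 billion: only the composition of liabilities changes → 0.
Net: −356 − 120 + 0 + 0 = -$476 billion.

-$476 billion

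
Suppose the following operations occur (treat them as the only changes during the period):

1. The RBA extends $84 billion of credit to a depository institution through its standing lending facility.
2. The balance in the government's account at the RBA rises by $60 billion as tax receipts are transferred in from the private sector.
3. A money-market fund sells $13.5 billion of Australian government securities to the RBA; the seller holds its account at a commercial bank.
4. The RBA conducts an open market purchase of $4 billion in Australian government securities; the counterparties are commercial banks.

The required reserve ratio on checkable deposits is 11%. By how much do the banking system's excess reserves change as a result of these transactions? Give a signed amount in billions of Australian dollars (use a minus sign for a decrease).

Discount-window loan $84 billion: reserves +$84B, deposits 0.
Government account inflow $60 billion: reserves −$60B, deposits −$60B.
Asset purchase (from non-banks) $13.5 billion: reserves +$13.5B, deposits +$13.5B.
OMO purchase (from banks) $4 billion: reserves +$4B, deposits 0.
Totals: Δreserves = +$41.5B, Δdeposits = −$46.5B.
Δrequired reserves = 11% × −$46.5B = −$5.115B.
Δexcess reserves = Δreserves − Δrequired = +$41.5B − (−$5.115B) = +$46.615 billion.

+$46.615 billion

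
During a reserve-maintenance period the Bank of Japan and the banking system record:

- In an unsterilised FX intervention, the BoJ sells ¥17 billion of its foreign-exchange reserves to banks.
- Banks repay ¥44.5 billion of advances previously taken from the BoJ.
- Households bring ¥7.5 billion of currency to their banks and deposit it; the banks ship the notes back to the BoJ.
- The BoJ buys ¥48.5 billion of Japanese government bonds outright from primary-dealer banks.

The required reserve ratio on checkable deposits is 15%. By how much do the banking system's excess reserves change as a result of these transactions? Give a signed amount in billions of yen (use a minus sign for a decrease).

FX sale ¥17 billion: reserves −¥17B, deposits 0.
Discount-window repayment ¥44.5 billion: reserves −¥44.5B, deposits 0.
Currency deposit ¥7.5 billion: reserves +¥7.5B, deposits +¥7.5B.
OMO purchase (from banks) ¥48.5 billion: reserves +¥48.5B, deposits 0.
Totals: Δreserves = −¥5.5B, Δdeposits = +¥7.5B.
Δrequired reserves = 15% × +¥7.5B = +¥1.125B.
Δexcess reserves = Δreserves − Δrequired = −¥5.5B − (+¥1.125B) = -¥6.625 billion.

-¥6.625 billion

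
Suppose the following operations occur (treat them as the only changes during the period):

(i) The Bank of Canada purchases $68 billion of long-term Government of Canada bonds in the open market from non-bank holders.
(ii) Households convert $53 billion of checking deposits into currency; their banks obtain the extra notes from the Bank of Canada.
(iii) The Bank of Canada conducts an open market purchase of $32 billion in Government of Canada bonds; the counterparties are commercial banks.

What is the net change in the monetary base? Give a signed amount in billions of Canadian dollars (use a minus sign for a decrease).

+$100 billion

Bank of Canada balance sheet:
  Assets:      Securities +$100B
  Liabilities: Bank reserves +$47B, Currency in circulation +$53B
Commercial banking system:
  Assets:      Reserves at CB +$47B, Securities −$32B
  Liabilities: Checkable deposits +$15B
Monetary base = currency + reserves: +$53B + (+$47B) = +$100 billion.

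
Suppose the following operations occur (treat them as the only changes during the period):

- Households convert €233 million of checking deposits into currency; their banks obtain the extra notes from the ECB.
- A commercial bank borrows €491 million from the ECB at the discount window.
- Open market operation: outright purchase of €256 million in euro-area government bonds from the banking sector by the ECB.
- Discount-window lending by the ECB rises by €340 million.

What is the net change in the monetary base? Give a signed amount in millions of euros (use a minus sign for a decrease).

Currency withdrawal €233 million: just a shift between currency and reserves — both are base money → 0.
Discount-window loan €491 million: ECB balance sheet expands → +€491M.
OMO purchase (from banks) €256 million: ECB balance sheet expands → +€256M.
Discount-window loan €340 million: ECB balance sheet expands → +€340M.
Net: 0 + 491 + 256 + 340 = +€1087 million.

+€1087 million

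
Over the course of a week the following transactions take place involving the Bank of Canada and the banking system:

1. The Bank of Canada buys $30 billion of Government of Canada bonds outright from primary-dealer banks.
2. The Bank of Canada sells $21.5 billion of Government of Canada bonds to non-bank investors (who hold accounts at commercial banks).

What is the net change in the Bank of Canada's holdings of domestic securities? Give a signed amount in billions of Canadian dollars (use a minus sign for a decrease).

OMO purchase (from banks) $30 billion: securities added to the Bank of Canada's portfolio → +$30B.
Asset sale (to non-banks) $21.5 billion: securities removed from the Bank of Canada's portfolio → −$21.5B.
Net: 30 − 21.5 = +$8.5 billion.

+$8.5 billion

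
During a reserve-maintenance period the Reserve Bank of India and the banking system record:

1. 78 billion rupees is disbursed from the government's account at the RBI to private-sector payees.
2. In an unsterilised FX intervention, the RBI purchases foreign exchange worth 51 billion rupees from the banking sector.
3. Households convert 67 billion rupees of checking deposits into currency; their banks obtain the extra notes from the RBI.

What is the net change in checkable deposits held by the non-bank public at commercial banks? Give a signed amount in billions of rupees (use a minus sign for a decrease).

RBI balance sheet:
  Assets:      Foreign assets +51B
  Liabilities: Bank reserves +62B, Currency in circulation +67B, Government deposits −78B
Commercial banking system:
  Assets:      Reserves at CB +62B, Foreign assets −51B
  Liabilities: Checkable deposits +11B
So the change in checkable deposits held by the non-bank public at commercial banks is +11 billion.

+11 billion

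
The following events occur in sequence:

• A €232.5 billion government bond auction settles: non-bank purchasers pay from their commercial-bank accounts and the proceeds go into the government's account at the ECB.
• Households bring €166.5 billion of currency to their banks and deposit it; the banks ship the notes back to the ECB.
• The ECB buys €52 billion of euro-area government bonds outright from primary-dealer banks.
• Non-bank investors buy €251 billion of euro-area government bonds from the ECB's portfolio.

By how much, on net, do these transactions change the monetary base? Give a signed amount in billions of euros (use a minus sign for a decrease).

ECB balance sheet:
  Assets:      Securities −€199B
  Liabilities: Bank reserves −€265B, Currency in circulation −€166.5B, Government deposits +€232.5B
Monetary base = currency + reserves: −€166.5B + (−€265B) = -€431.5 billion.

-€431.5 billion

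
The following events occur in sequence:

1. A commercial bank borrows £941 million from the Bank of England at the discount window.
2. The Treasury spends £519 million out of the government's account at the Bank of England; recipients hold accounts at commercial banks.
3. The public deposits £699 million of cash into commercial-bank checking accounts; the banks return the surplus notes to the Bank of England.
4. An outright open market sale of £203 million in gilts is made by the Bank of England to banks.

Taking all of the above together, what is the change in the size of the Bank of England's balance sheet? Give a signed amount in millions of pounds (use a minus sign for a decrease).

+£738 million

Bank of England balance sheet:
  Assets:      Securities −£203M, Loans to banks +£941M
  Liabilities: Bank reserves +£1956M, Currency in circulation −£699M, Government deposits −£519M
Commercial banking system:
  Assets:      Reserves at CB +£1956M, Securities +£203M
  Liabilities: Checkable deposits +£1218M, Borrowings from CB +£941M
Change in total Bank of England assets = +£738 million.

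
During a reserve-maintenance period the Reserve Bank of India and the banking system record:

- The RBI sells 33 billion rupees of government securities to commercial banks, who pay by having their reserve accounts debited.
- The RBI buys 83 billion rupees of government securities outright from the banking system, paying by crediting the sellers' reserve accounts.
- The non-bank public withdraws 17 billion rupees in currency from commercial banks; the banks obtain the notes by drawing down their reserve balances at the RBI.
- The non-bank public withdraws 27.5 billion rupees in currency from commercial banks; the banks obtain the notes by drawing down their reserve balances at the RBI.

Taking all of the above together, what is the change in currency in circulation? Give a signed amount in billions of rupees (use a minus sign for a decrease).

OMO sale (to banks) 33 billion rupees: no currency enters or leaves circulation → 0.
OMO purchase (from banks) 83 billion rupees: no currency enters or leaves circulation → 0.
Currency withdrawal 17 billion rupees: notes leave the central bank → +17B.
Currency withdrawal 27.5 billion rupees: notes leave the central bank → +27.5B.
Net: 0 + 0 + 17 + 27.5 = +44.5 billion.

+44.5 billion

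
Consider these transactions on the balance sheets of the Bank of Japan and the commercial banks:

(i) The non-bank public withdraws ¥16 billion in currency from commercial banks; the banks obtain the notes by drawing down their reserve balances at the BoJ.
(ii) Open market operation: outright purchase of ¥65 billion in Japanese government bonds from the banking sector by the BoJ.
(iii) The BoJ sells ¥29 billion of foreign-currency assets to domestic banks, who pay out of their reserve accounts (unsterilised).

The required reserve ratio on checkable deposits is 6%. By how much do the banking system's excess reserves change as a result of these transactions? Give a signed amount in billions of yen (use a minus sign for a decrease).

Currency withdrawal ¥16 billion: reserves −¥16B, deposits −¥16B.
OMO purchase (from banks) ¥65 billion: reserves +¥65B, deposits 0.
FX sale ¥29 billion: reserves −¥29B, deposits 0.
Totals: Δreserves = +¥20B, Δdeposits = −¥16B.
Δrequired reserves = 6% × −¥16B = −¥0.96B.
Δexcess reserves = Δreserves − Δrequired = +¥20B − (−¥0.96B) = +¥20.96 billion.

+¥20.96 billion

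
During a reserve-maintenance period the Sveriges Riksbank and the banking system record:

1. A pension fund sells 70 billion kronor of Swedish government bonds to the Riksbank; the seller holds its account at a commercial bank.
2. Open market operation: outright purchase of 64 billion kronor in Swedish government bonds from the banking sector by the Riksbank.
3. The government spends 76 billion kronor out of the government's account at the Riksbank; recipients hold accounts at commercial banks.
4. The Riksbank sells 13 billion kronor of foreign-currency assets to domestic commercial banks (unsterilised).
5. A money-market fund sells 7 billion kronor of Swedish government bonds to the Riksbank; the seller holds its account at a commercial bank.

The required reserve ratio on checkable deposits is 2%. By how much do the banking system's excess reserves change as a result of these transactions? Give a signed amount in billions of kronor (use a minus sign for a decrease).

+200.94 billion

Asset purchase (from non-banks) 70 billion kronor: reserves +70B, deposits +70B.
OMO purchase (from banks) 64 billion kronor: reserves +64B, deposits 0.
Government spending 76 billion kronor: reserves +76B, deposits +76B.
FX sale 13 billion kronor: reserves −13B, deposits 0.
Asset purchase (from non-banks) 7 billion kronor: reserves +7B, deposits +7B.
Totals: Δreserves = +204B, Δdeposits = +153B.
Δrequired reserves = 2% × +153B = +3.06B.
Δexcess reserves = Δreserves − Δrequired = +204B − (+3.06B) = +200.94 billion.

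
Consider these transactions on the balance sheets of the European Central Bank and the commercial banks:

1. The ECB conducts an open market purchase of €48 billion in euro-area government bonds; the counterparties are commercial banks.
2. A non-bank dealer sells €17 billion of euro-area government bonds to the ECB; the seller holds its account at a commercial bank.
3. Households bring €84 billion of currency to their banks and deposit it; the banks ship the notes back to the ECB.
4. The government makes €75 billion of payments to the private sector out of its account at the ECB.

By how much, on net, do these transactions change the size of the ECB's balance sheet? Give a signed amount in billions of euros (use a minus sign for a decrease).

+€65 billion

OMO purchase (from banks) €48 billion: an ECB asset is acquired → +€48B.
Asset purchase (from non-banks) €17 billion: an ECB asset is acquired → +€17B.
Currency deposit €84 billion: only the composition of liabilities changes → 0.
Government spending €75 billion: only the composition of liabilities changes → 0.
Net: 48 + 17 + 0 + 0 = +€65 billion.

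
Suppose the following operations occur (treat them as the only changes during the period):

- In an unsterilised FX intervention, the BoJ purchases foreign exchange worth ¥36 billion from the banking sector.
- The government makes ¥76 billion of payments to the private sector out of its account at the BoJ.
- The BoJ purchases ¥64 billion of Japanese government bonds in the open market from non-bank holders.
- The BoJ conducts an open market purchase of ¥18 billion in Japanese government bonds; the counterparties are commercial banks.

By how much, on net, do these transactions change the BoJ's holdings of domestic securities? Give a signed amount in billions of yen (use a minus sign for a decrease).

+¥82 billion

FX purchase ¥36 billion: the BoJ's securities portfolio is untouched → 0.
Government spending ¥76 billion: the BoJ's securities portfolio is untouched → 0.
Asset purchase (from non-banks) ¥64 billion: securities added to the BoJ's portfolio → +¥64B.
OMO purchase (from banks) ¥18 billion: securities added to the BoJ's portfolio → +¥18B.
Net: 0 + 0 + 64 + 18 = +¥82 billion.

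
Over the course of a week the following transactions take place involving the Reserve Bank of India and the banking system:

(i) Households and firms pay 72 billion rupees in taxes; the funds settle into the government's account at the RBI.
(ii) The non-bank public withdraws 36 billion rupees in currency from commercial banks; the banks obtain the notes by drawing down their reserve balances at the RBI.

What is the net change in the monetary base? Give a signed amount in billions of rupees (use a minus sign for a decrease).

-72 billion

Government account inflow 72 billion rupees: reserves shift to a non-base liability → −72B.
Currency withdrawal 36 billion rupees: just a shift between currency and reserves — both are base money → 0.
Net: −72 + 0 = -72 billion.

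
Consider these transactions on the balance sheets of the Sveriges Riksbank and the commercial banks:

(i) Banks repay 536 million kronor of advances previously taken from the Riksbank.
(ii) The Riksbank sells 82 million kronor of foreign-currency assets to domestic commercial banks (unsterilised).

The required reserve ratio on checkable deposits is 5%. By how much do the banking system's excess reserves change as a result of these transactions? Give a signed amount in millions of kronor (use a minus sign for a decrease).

-618 million

Discount-window repayment 536 million kronor: reserves −536M, deposits 0.
FX sale 82 million kronor: reserves −82M, deposits 0.
Totals: Δreserves = −618M, Δdeposits = 0.
Δrequired reserves = 5% × 0 = 0.
Δexcess reserves = Δreserves − Δrequired = −618M − (0) = -618 million.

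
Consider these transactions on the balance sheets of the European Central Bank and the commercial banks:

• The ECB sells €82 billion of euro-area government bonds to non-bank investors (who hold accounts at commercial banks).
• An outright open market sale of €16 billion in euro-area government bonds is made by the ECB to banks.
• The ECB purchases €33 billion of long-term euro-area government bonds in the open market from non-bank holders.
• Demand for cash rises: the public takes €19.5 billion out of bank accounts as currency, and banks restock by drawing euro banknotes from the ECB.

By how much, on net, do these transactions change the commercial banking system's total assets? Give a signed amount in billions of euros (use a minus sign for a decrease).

ECB balance sheet:
  Assets:      Securities −€65B
  Liabilities: Bank reserves −€84.5B, Currency in circulation +€19.5B
Commercial banking system:
  Assets:      Reserves at CB −€84.5B, Securities +€16B
  Liabilities: Checkable deposits −€68.5B
Change in total bank assets = -€68.5 billion.

-€68.5 billion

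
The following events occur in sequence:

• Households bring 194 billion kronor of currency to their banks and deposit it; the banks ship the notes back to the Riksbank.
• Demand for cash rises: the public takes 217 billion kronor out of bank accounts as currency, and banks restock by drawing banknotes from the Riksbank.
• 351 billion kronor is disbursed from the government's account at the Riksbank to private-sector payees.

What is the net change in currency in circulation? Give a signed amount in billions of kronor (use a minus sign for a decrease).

+23 billion

Currency deposit 194 billion kronor: notes return to the central bank → −194B.
Currency withdrawal 217 billion kronor: notes leave the central bank → +217B.
Government spending 351 billion kronor: no currency enters or leaves circulation → 0.
Net: −194 + 217 + 0 = +23 billion.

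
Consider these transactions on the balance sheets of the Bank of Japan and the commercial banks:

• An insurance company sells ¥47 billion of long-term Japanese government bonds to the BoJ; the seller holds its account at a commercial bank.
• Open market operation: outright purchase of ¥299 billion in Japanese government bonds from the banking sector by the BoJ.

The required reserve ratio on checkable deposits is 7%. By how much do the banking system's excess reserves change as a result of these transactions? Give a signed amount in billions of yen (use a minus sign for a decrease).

+¥342.71 billion

Asset purchase (from non-banks) ¥47 billion: reserves +¥47B, deposits +¥47B.
OMO purchase (from banks) ¥299 billion: reserves +¥299B, deposits 0.
Totals: Δreserves = +¥346B, Δdeposits = +¥47B.
Δrequired reserves = 7% × +¥47B = +¥3.29B.
Δexcess reserves = Δreserves − Δrequired = +¥346B − (+¥3.29B) = +¥342.71 billion.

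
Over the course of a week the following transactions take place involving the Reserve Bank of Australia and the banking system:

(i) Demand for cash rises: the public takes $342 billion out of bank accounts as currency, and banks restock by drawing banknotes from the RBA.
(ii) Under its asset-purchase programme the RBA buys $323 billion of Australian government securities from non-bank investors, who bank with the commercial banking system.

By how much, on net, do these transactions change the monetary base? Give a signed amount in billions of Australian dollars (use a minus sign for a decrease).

RBA balance sheet:
  Assets:      Securities +$323B
  Liabilities: Bank reserves −$19B, Currency in circulation +$342B
Monetary base = currency + reserves: +$342B + (−$19B) = +$323 billion.

+$323 billion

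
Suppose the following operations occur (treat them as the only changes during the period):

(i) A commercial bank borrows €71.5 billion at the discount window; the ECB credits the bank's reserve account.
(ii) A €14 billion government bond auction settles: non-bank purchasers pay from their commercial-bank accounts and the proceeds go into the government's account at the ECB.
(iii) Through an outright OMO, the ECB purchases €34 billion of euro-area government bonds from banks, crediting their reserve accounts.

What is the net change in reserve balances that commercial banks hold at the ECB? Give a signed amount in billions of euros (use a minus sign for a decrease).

Discount-window loan €71.5 billion: the loan is credited to the bank's reserve account → +€71.5B.
Government account inflow €14 billion: funds move from bank reserves into the government account → −€14B.
OMO purchase (from banks) €34 billion: the ECB pays by crediting reserve accounts → +€34B.
Net: 71.5 − 14 + 34 = +€91.5 billion.

+€91.5 billion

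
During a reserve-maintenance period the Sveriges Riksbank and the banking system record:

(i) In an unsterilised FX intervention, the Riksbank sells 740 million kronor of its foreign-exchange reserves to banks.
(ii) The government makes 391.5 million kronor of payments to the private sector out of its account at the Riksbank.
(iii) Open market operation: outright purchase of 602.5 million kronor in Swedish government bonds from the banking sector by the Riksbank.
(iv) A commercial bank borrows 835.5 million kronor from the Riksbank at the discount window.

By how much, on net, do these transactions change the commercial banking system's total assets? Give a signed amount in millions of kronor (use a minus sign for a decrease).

+1227 million

Riksbank balance sheet:
  Assets:      Securities +602.5M, Loans to banks +835.5M, Foreign assets −740M
  Liabilities: Bank reserves +1089.5M, Government deposits −391.5M
Commercial banking system:
  Assets:      Reserves at CB +1089.5M, Securities −602.5M, Foreign assets +740M
  Liabilities: Checkable deposits +391.5M, Borrowings from CB +835.5M
Change in total bank assets = +1227 million.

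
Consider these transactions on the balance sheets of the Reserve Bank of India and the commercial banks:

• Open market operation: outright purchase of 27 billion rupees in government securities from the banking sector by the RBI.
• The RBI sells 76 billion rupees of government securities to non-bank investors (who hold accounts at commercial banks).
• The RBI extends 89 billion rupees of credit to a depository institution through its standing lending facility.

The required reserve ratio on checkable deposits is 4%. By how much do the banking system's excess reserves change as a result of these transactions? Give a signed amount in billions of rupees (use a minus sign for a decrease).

+43.04 billion

OMO purchase (from banks) 27 billion rupees: reserves +27B, deposits 0.
Asset sale (to non-banks) 76 billion rupees: reserves −76B, deposits −76B.
Discount-window loan 89 billion rupees: reserves +89B, deposits 0.
Totals: Δreserves = +40B, Δdeposits = −76B.
Δrequired reserves = 4% × −76B = −3.04B.
Δexcess reserves = Δreserves − Δrequired = +40B − (−3.04B) = +43.04 billion.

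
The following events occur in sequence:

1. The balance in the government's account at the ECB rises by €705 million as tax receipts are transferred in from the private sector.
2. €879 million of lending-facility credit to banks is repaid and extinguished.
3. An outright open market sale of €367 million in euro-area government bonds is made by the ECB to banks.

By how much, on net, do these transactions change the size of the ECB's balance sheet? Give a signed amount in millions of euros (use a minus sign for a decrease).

Government account inflow €705 million: only the composition of liabilities changes → 0.
Discount-window repayment €879 million: an ECB asset is shed → −€879M.
OMO sale (to banks) €367 million: an ECB asset is shed → −€367M.
Net: 0 − 879 − 367 = -€1246 million.

-€1246 million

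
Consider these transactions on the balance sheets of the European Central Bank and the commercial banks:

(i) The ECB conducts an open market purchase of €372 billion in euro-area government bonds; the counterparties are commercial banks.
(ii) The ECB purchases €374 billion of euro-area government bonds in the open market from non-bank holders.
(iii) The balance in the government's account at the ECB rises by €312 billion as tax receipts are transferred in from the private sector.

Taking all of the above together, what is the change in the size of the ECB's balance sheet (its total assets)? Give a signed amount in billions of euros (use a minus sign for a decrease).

+€746 billion

ECB balance sheet:
  Assets:      Securities +€746B
  Liabilities: Bank reserves +€434B, Government deposits +€312B
Commercial banking system:
  Assets:      Reserves at CB +€434B, Securities −€372B
  Liabilities: Checkable deposits +€62B
Change in total ECB assets = +€746 billion.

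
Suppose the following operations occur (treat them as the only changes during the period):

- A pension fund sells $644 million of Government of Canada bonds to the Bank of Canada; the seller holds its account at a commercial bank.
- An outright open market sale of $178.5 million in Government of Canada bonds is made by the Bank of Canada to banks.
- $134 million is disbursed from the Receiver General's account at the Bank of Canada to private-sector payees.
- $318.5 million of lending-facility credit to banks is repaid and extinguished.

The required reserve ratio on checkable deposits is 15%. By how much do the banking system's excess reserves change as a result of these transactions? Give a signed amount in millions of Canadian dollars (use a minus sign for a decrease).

+$164.3 million

Asset purchase (from non-banks) $644 million: reserves +$644M, deposits +$644M.
OMO sale (to banks) $178.5 million: reserves −$178.5M, deposits 0.
Government spending $134 million: reserves +$134M, deposits +$134M.
Discount-window repayment $318.5 million: reserves −$318.5M, deposits 0.
Totals: Δreserves = +$281M, Δdeposits = +$778M.
Δrequired reserves = 15% × +$778M = +$116.7M.
Δexcess reserves = Δreserves − Δrequired = +$281M − (+$116.7M) = +$164.3 million.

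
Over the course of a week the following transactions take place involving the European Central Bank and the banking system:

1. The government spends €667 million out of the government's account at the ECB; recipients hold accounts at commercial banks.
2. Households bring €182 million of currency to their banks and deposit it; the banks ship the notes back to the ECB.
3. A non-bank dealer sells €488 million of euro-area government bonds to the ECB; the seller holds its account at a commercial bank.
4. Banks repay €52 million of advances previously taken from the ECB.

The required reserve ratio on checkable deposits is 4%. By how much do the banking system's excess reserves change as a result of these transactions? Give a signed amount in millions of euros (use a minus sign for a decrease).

+€1231.52 million

Government spending €667 million: reserves +€667M, deposits +€667M.
Currency deposit €182 million: reserves +€182M, deposits +€182M.
Asset purchase (from non-banks) €488 million: reserves +€488M, deposits +€488M.
Discount-window repayment €52 million: reserves −€52M, deposits 0.
Totals: Δreserves = +€1285M, Δdeposits = +€1337M.
Δrequired reserves = 4% × +€1337M = +€53.48M.
Δexcess reserves = Δreserves − Δrequired = +€1285M − (+€53.48M) = +€1231.52 million.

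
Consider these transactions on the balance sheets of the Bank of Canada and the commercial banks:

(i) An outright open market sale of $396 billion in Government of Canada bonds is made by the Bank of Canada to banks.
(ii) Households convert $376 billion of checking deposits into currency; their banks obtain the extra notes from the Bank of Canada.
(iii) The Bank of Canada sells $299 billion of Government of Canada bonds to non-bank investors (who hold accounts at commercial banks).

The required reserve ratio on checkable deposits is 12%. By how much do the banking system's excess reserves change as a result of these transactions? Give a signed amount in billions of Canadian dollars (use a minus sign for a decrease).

-$990 billion

OMO sale (to banks) $396 billion: reserves −$396B, deposits 0.
Currency withdrawal $376 billion: reserves −$376B, deposits −$376B.
Asset sale (to non-banks) $299 billion: reserves −$299B, deposits −$299B.
Totals: Δreserves = −$1071B, Δdeposits = −$675B.
Δrequired reserves = 12% × −$675B = −$81B.
Δexcess reserves = Δreserves − Δrequired = −$1071B − (−$81B) = -$990 billion.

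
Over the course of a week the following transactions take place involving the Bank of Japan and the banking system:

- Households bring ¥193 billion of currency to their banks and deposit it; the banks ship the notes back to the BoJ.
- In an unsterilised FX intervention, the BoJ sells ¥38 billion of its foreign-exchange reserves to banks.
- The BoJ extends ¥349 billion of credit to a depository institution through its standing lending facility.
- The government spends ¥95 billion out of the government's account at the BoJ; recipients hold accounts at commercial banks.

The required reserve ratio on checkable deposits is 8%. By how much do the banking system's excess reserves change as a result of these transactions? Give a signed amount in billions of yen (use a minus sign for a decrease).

Currency deposit ¥193 billion: reserves +¥193B, deposits +¥193B.
FX sale ¥38 billion: reserves −¥38B, deposits 0.
Discount-window loan ¥349 billion: reserves +¥349B, deposits 0.
Government spending ¥95 billion: reserves +¥95B, deposits +¥95B.
Totals: Δreserves = +¥599B, Δdeposits = +¥288B.
Δrequired reserves = 8% × +¥288B = +¥23.04B.
Δexcess reserves = Δreserves − Δrequired = +¥599B − (+¥23.04B) = +¥575.96 billion.

+¥575.96 billion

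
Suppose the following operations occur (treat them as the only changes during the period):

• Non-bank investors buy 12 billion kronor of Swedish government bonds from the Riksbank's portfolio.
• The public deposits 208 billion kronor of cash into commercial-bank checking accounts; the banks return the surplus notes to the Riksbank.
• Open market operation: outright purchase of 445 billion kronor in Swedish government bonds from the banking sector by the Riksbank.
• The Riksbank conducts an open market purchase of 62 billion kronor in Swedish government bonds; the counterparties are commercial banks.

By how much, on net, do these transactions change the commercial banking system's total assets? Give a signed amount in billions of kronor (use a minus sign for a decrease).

+196 billion

Asset sale (to non-banks) 12 billion kronor: bank balance sheets shrink → −12B.
Currency deposit 208 billion kronor: bank balance sheets expand → +208B.
OMO purchase (from banks) 445 billion kronor: just an asset swap on bank balance sheets → 0.
OMO purchase (from banks) 62 billion kronor: just an asset swap on bank balance sheets → 0.
Net: −12 + 208 + 0 + 0 = +196 billion.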